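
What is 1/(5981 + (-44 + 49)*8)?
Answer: 1/6021 ≈ 0.00016609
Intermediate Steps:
1/(5981 + (-44 + 49)*8) = 1/(5981 + 5*8) = 1/(5981 + 40) = 1/6021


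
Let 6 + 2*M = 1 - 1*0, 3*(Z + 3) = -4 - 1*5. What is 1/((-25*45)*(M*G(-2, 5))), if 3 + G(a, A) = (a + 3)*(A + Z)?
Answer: -1/11250 ≈ -8.8889e-5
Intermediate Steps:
Z = -6 (Z = -3 + (-4 - 1*5)/3 = -3 + (-4 - 5)/3 = -3 + (⅓)*(-9) = -3 - 3 = -6)
G(a, A) = -3 + (-6 + A)*(3 + a) (G(a, A) = -3 + (a + 3)*(A - 6) = -3 + (3 + a)*(-6 + A) = -3 + (-6 + A)*(3 + a))
M = -5/2 (M = -3 + (1 - 1*0)/2 = -3 + (1 + 0)/2 = -3 + (½)*1 = -3 + ½ = -5/2 ≈ -2.5000)
1/((-25*45)*(M*G(-2, 5))) = 1/((-25*45)*(-5*(-21 - 6*(-2) + 3*5 + 5*(-2))/2)) = 1/(-(-5625)*(-21 + 12 + 15 - 10)/2) = 1/(-(-5625)*(-4)/2) = 1/(-1125*10) = 1/(-11250) = -1/11250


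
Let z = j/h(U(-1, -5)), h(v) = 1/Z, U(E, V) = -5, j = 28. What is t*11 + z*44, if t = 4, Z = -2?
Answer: -2420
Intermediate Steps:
h(v) = -½ (h(v) = 1/(-2) = -½)
z = -56 (z = 28/(-½) = 28*(-2) = -56)
t*11 + z*44 = 4*11 - 56*44 = 44 - 2464 = -2420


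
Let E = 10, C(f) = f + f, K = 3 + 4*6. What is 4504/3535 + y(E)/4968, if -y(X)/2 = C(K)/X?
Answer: 413661/325220 ≈ 1.2719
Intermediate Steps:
K = 27 (K = 3 + 24 = 27)
C(f) = 2*f
y(X) = -108/X (y(X) = -2*2*27/X = -108/X)
4504/3535 + y(E)/4968 = 4504/3535 - 108/10/4968 = 4504*(1/3535) - 108*⅒*(1/4968) = 4504/3535 - 54/5*1/4968 = 4504/3535 - 1/460 = 413661/325220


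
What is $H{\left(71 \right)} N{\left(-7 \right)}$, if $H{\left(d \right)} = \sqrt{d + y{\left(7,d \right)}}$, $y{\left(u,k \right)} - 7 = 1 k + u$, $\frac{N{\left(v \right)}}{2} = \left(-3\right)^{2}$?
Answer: $36 \sqrt{39} \approx 224.82$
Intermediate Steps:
$N{\left(v \right)} = 18$ ($N{\left(v \right)} = 2 \left(-3\right)^{2} = 2 \cdot 9 = 18$)
$y{\left(u,k \right)} = 7 + k + u$ ($y{\left(u,k \right)} = 7 + \left(1 k + u\right) = 7 + \left(k + u\right) = 7 + k + u$)
$H{\left(d \right)} = \sqrt{14 + 2 d}$ ($H{\left(d \right)} = \sqrt{d + \left(7 + d + 7\right)} = \sqrt{d + \left(14 + d\right)} = \sqrt{14 + 2 d}$)
$H{\left(71 \right)} N{\left(-7 \right)} = \sqrt{14 + 2 \cdot 71} \cdot 18 = \sqrt{14 + 142} \cdot 18 = \sqrt{156} \cdot 18 = 2 \sqrt{39} \cdot 18 = 36 \sqrt{39}$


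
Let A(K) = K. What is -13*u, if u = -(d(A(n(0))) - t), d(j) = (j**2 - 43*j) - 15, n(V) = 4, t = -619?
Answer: 5824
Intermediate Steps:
d(j) = -15 + j**2 - 43*j
u = -448 (u = -((-15 + 4**2 - 43*4) - 1*(-619)) = -((-15 + 16 - 172) + 619) = -(-171 + 619) = -1*448 = -448)
-13*u = -13*(-448) = 5824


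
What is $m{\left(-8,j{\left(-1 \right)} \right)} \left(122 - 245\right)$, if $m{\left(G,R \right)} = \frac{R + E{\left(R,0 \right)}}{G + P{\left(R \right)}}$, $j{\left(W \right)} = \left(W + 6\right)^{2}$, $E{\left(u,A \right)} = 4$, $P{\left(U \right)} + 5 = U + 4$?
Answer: $- \frac{3567}{16} \approx -222.94$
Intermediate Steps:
$P{\left(U \right)} = -1 + U$ ($P{\left(U \right)} = -5 + \left(U + 4\right) = -5 + \left(4 + U\right) = -1 + U$)
$j{\left(W \right)} = \left(6 + W\right)^{2}$
$m{\left(G,R \right)} = \frac{4 + R}{-1 + G + R}$ ($m{\left(G,R \right)} = \frac{R + 4}{G + \left(-1 + R\right)} = \frac{4 + R}{-1 + G + R}$)
$m{\left(-8,j{\left(-1 \right)} \right)} \left(122 - 245\right) = \frac{4 + \left(6 - 1\right)^{2}}{-1 - 8 + \left(6 - 1\right)^{2}} \left(122 - 245\right) = \frac{4 + 5^{2}}{-1 - 8 + 5^{2}} \left(-123\right) = \frac{4 + 25}{-1 - 8 + 25} \left(-123\right) = \frac{1}{16} \cdot 29 \left(-123\right) = \frac{29}{16} \left(-123\right) = - \frac{3567}{16}$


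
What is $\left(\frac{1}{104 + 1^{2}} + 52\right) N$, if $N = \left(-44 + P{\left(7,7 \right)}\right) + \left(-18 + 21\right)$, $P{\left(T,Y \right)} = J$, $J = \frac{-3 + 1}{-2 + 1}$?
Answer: $- \frac{70993}{35} \approx -2028.4$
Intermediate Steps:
$J = 2$ ($J = - \frac{2}{-1} = \left(-2\right) \left(-1\right) = 2$)
$P{\left(T,Y \right)} = 2$
$N = -39$ ($N = \left(-44 + 2\right) + \left(-18 + 21\right) = -42 + 3 = -39$)
$\left(\frac{1}{104 + 1^{2}} + 52\right) N = \left(\frac{1}{104 + 1^{2}} + 52\right) \left(-39\right) = \left(\frac{1}{104 + 1} + 52\right) \left(-39\right) = \left(\frac{1}{105} + 52\right) \left(-39\right) = \frac{5461}{105} \left(-39\right) = - \frac{70993}{35}$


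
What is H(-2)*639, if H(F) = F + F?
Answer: -2556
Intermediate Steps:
H(F) = 2*F
H(-2)*639 = (2*(-2))*639 = -4*639 = -2556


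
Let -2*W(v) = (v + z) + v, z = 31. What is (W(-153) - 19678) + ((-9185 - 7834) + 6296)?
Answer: -60527/2 ≈ -30264.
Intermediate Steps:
W(v) = -31/2 - v (W(v) = -((v + 31) + v)/2 = -((31 + v) + v)/2 = -(31 + 2*v)/2 = -31/2 - v)
(W(-153) - 19678) + ((-9185 - 7834) + 6296) = ((-31/2 - 1*(-153)) - 19678) + ((-9185 - 7834) + 6296) = ((-31/2 + 153) - 19678) + (-17019 + 6296) = (275/2 - 19678) - 10723 = -39081/2 - 10723 = -60527/2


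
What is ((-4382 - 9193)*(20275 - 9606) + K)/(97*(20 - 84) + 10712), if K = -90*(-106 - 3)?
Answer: -144821865/4504 ≈ -32154.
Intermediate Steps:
K = 9810 (K = -90*(-109) = 9810)
((-4382 - 9193)*(20275 - 9606) + K)/(97*(20 - 84) + 10712) = ((-4382 - 9193)*(20275 - 9606) + 9810)/(97*(20 - 84) + 10712) = (-13575*10669 + 9810)/(97*(-64) + 10712) = (-144831675 + 9810)/(-6208 + 10712) = -144821865/4504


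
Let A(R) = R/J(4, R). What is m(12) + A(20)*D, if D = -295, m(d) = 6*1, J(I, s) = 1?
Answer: -5894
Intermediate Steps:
m(d) = 6
A(R) = R (A(R) = R/1 = R*1 = R)
m(12) + A(20)*D = 6 + 20*(-295) = 6 - 5900 = -5894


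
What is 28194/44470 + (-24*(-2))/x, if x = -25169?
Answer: 353740113/559632715 ≈ 0.63209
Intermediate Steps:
28194/44470 + (-24*(-2))/x = 28194/44470 - 24*(-2)/(-25169) = 28194*(1/44470) + 48*(-1/25169) = 14097/22235 - 48/25169 = 353740113/559632715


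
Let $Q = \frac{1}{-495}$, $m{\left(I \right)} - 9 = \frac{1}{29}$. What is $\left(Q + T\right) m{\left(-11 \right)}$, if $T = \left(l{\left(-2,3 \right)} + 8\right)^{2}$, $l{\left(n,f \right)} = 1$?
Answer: $\frac{10504628}{14355} \approx 731.77$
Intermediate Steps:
$m{\left(I \right)} = \frac{262}{29}$ ($m{\left(I \right)} = 9 + \frac{1}{29} = \frac{262}{29}$)
$Q = - \frac{1}{495} \approx -0.0020202$
$T = 81$ ($T = \left(1 + 8\right)^{2} = 9^{2} = 81$)
$\left(Q + T\right) m{\left(-11 \right)} = \left(- \frac{1}{495} + 81\right) \frac{262}{29} = \frac{40094}{495} \cdot \frac{262}{29} = \frac{10504628}{14355}$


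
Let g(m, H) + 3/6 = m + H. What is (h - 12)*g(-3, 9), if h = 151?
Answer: 1529/2 ≈ 764.50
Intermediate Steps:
g(m, H) = -½ + H + m (g(m, H) = -½ + (m + H) = -½ + (H + m) = -½ + H + m)
(h - 12)*g(-3, 9) = (151 - 12)*(-½ + 9 - 3) = 139*(11/2) = 1529/2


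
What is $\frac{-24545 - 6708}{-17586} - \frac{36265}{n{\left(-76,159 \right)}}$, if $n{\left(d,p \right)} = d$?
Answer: $\frac{320065759}{668268} \approx 478.95$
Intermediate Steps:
$\frac{-24545 - 6708}{-17586} - \frac{36265}{n{\left(-76,159 \right)}} = \frac{-24545 - 6708}{-17586} - \frac{36265}{-76} = \left(-24545 - 6708\right) \left(- \frac{1}{17586}\right) - - \frac{36265}{76} = \left(-31253\right) \left(- \frac{1}{17586}\right) + \frac{36265}{76} = \frac{31253}{17586} + \frac{36265}{76} = \frac{320065759}{668268}$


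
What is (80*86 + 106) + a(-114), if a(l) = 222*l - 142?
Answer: -18464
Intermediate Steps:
a(l) = -142 + 222*l
(80*86 + 106) + a(-114) = (80*86 + 106) + (-142 + 222*(-114)) = (6880 + 106) + (-142 - 25308) = 6986 - 25450 = -18464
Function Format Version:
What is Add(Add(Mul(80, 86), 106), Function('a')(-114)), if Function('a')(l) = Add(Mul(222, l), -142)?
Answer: -18464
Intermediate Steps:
Function('a')(l) = Add(-142, Mul(222, l))
Add(Add(Mul(80, 86), 106), Function('a')(-114)) = Add(Add(Mul(80, 86), 106), Add(-142, Mul(222, -114))) = Add(Add(6880, 106), Add(-142, -25308)) = Add(6986, -25450) = -18464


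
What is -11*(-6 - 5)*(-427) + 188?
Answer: -51479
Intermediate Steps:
-11*(-6 - 5)*(-427) + 188 = -11*(-11)*(-427) + 188 = 121*(-427) + 188 = -51667 + 188 = -51479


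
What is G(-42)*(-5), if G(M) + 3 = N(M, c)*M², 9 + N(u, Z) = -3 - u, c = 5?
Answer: -264585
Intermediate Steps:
N(u, Z) = -12 - u (N(u, Z) = -9 + (-3 - u) = -12 - u)
G(M) = -3 + M²*(-12 - M) (G(M) = -3 + (-12 - M)*M² = -3 + M²*(-12 - M))
G(-42)*(-5) = (-3 - 1*(-42)²*(12 - 42))*(-5) = (-3 - 1*1764*(-30))*(-5) = (-3 + 52920)*(-5) = 52917*(-5) = -264585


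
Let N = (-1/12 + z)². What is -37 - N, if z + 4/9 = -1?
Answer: -50977/1296 ≈ -39.334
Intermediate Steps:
z = -13/9 (z = -4/9 - 1 = -13/9 ≈ -1.4444)
N = 3025/1296 (N = (-1/12 - 13/9)² = (-55/36)² = 3025/1296 ≈ 2.3341)
-37 - N = -37 - 1*3025/1296 = -37 - 3025/1296 = -50977/1296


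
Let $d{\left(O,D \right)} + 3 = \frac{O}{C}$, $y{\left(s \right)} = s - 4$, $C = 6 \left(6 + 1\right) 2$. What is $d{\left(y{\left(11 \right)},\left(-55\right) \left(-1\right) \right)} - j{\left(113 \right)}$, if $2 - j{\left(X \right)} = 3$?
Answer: $- \frac{23}{12} \approx -1.9167$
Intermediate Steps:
$j{\left(X \right)} = -1$ ($j{\left(X \right)} = 2 - 3 = -1$)
$C = 84$ ($C = 6 \cdot 7 \cdot 2 = 42 \cdot 2 = 84$)
$y{\left(s \right)} = -4 + s$ ($y{\left(s \right)} = s - 4 = -4 + s$)
$d{\left(O,D \right)} = -3 + \frac{O}{84}$
$d{\left(y{\left(11 \right)},\left(-55\right) \left(-1\right) \right)} - j{\left(113 \right)} = \left(-3 + \frac{-4 + 11}{84}\right) - -1 = \left(-3 + \frac{1}{84} \cdot 7\right) + 1 = \left(-3 + \frac{1}{12}\right) + 1 = - \frac{35}{12} + 1 = - \frac{23}{12}$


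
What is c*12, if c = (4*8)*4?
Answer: 1536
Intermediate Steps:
c = 128 (c = 32*4 = 128)
c*12 = 128*12 = 1536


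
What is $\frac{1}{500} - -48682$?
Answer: $\frac{24341001}{500} \approx 48682.0$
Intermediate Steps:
$\frac{1}{500} - -48682 = \frac{1}{500} + 48682 = \frac{24341001}{500}$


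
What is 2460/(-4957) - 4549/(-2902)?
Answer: 15410473/14385214 ≈ 1.0713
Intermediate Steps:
2460/(-4957) - 4549/(-2902) = 2460*(-1/4957) - 4549*(-1/2902) = -2460/4957 + 4549/2902 = 15410473/14385214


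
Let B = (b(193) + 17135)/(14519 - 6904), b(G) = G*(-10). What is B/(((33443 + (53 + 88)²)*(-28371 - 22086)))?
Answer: -3041/4097736690564 ≈ -7.4212e-10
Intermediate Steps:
b(G) = -10*G
B = 3041/1523 (B = (-10*193 + 17135)/(14519 - 6904) = (-1930 + 17135)/7615 = 15205*(1/7615) = 3041/1523 ≈ 1.9967)
B/(((33443 + (53 + 88)²)*(-28371 - 22086))) = 3041/(1523*(((33443 + (53 + 88)²)*(-28371 - 22086)))) = 3041/(1523*(((33443 + 141²)*(-50457)))) = 3041/(1523*(((33443 + 19881)*(-50457)))) = 3041/(1523*((53324*(-50457)))) = (3041/1523)/(-2690569068) = (3041/1523)*(-1/2690569068) = -3041/4097736690564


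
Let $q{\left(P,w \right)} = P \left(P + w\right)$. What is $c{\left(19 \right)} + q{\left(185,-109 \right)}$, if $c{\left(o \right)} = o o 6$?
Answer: $16226$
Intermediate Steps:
$c{\left(o \right)} = 6 o^{2}$ ($c{\left(o \right)} = o^{2} \cdot 6 = 6 o^{2}$)
$c{\left(19 \right)} + q{\left(185,-109 \right)} = 6 \cdot 19^{2} + 185 \left(185 - 109\right) = 6 \cdot 361 + 185 \cdot 76 = 2166 + 14060 = 16226$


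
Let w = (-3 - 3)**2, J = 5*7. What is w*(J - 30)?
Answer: 180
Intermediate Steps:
J = 35
w = 36 (w = (-6)**2 = 36)
w*(J - 30) = 36*(35 - 30) = 36*5 = 180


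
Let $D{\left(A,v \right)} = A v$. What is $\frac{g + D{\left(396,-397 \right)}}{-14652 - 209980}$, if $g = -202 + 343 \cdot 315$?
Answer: $\frac{49369}{224632} \approx 0.21978$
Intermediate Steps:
$g = 107843$ ($g = -202 + 108045 = 107843$)
$\frac{g + D{\left(396,-397 \right)}}{-14652 - 209980} = \frac{107843 + 396 \left(-397\right)}{-14652 - 209980} = \frac{107843 - 157212}{-224632} = \left(-49369\right) \left(- \frac{1}{224632}\right) = \frac{49369}{224632}$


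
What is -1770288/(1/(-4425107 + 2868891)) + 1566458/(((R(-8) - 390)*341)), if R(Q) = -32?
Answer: 198221444159192579/71951 ≈ 2.7549e+12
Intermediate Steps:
-1770288/(1/(-4425107 + 2868891)) + 1566458/(((R(-8) - 390)*341)) = -1770288/(1/(-4425107 + 2868891)) + 1566458/(((-32 - 390)*341)) = -1770288/(1/(-1556216)) + 1566458/((-422*341)) = -1770288/(-1/1556216) + 1566458/(-143902) = -1770288*(-1556216) + 1566458*(-1/143902) = 2754950510208 - 783229/71951 = 198221444159192579/71951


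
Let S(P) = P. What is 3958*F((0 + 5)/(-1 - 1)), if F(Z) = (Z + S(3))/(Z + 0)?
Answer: -3958/5 ≈ -791.60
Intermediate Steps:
F(Z) = (3 + Z)/Z (F(Z) = (Z + 3)/(Z + 0) = (3 + Z)/Z)
3958*F((0 + 5)/(-1 - 1)) = 3958*((3 + (0 + 5)/(-1 - 1))/(((0 + 5)/(-1 - 1)))) = 3958*((3 + 5/(-2))/((5/(-2)))) = 3958*((3 + 5*(-1/2))/((5*(-1/2)))) = 3958*((3 - 5/2)/(-5/2)) = 3958*(-2/5*1/2) = 3958*(-1/5) = -3958/5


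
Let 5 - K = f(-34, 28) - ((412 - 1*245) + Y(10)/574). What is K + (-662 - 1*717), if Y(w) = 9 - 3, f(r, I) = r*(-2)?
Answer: -365922/287 ≈ -1275.0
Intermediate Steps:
f(r, I) = -2*r
Y(w) = 6
K = 29851/287 (K = 5 - (-2*(-34) - ((412 - 1*245) + 6/574)) = 5 - (68 - ((412 - 245) + 6*(1/574))) = 5 - (68 - (167 + 3/287)) = 5 - (68 - 1*47932/287) = 5 - (68 - 47932/287) = 5 - 1*(-28416/287) = 5 + 28416/287 = 29851/287 ≈ 104.01)
K + (-662 - 1*717) = 29851/287 + (-662 - 1*717) = 29851/287 + (-662 - 717) = 29851/287 - 1379 = -365922/287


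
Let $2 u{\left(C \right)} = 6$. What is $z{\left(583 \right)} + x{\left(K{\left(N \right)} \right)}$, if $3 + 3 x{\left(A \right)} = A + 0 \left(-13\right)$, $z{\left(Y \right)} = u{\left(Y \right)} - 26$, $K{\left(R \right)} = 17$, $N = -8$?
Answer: $- \frac{55}{3} \approx -18.333$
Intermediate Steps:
$u{\left(C \right)} = 3$ ($u{\left(C \right)} = \frac{1}{2} \cdot 6 = 3$)
$z{\left(Y \right)} = -23$ ($z{\left(Y \right)} = 3 - 26 = -23$)
$x{\left(A \right)} = -1 + \frac{A}{3}$ ($x{\left(A \right)} = -1 + \frac{A + 0 \left(-13\right)}{3} = -1 + \frac{A + 0}{3} = -1 + \frac{A}{3}$)
$z{\left(583 \right)} + x{\left(K{\left(N \right)} \right)} = -23 + \left(-1 + \frac{1}{3} \cdot 17\right) = -23 + \left(-1 + \frac{17}{3}\right) = -23 + \frac{14}{3} = - \frac{55}{3}$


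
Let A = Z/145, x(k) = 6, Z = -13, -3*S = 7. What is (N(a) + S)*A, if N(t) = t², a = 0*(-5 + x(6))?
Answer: 91/435 ≈ 0.20920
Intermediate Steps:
S = -7/3 (S = -⅓*7 = -7/3 ≈ -2.3333)
A = -13/145 ≈ -0.089655
a = 0 (a = 0*(-5 + 6) = 0*1 = 0)
(N(a) + S)*A = (0² - 7/3)*(-13/145) = (0 - 7/3)*(-13/145) = -7/3*(-13/145) = 91/435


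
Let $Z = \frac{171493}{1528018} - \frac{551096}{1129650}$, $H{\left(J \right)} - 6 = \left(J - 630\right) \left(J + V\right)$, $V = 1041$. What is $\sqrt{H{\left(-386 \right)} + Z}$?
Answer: $\frac{i \sqrt{19827871297128284675779634286}}{172612553370} \approx 815.77 i$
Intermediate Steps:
$H{\left(J \right)} = 6 + \left(-630 + J\right) \left(1041 + J\right)$ ($H{\left(J \right)} = 6 + \left(J - 630\right) \left(J + 1041\right) = 6 + \left(-630 + J\right) \left(1041 + J\right)$)
$Z = - \frac{324178770139}{863062766850}$ ($Z = 171493 \cdot \frac{1}{1528018} - \frac{275548}{564825} = \frac{171493}{1528018} - \frac{275548}{564825} = - \frac{324178770139}{863062766850} \approx -0.37561$)
$\sqrt{H{\left(-386 \right)} + Z} = \sqrt{\left(-655824 + \left(-386\right)^{2} + 411 \left(-386\right)\right) - \frac{324178770139}{863062766850}} = \sqrt{\left(-655824 + 148996 - 158646\right) - \frac{324178770139}{863062766850}} = \sqrt{-665474 - \frac{324178770139}{863062766850}} = \sqrt{- \frac{574346155885507039}{863062766850}} = \frac{i \sqrt{19827871297128284675779634286}}{172612553370}$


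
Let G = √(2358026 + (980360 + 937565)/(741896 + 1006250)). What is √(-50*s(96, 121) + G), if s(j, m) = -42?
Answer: √(6417630318363600 + 1748146*√7206164852379415266)/1748146 ≈ 60.296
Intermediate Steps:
G = √7206164852379415266/1748146 (G = √(2358026 + 1917925/1748146) = √(4122175637721/1748146) = √7206164852379415266/1748146 ≈ 1535.6)
√(-50*s(96, 121) + G) = √(-50*(-42) + √7206164852379415266/1748146) = √(2100 + √7206164852379415266/1748146)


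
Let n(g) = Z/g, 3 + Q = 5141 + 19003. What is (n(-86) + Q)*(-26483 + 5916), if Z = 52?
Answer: -21349306979/43 ≈ -4.9650e+8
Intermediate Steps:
Q = 24141 (Q = -3 + (5141 + 19003) = -3 + 24144 = 24141)
n(g) = 52/g
(n(-86) + Q)*(-26483 + 5916) = (52/(-86) + 24141)*(-26483 + 5916) = (52*(-1/86) + 24141)*(-20567) = (-26/43 + 24141)*(-20567) = (1038037/43)*(-20567) = -21349306979/43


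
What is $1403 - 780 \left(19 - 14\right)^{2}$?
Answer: $-18097$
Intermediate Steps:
$1403 - 780 \left(19 - 14\right)^{2} = 1403 - 780 \cdot 5^{2} = 1403 - 19500 = -18097$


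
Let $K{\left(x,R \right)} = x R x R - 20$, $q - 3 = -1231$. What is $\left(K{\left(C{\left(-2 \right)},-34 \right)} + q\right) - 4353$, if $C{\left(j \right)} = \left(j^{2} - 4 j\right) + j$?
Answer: $109999$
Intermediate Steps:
$q = -1228$ ($q = 3 - 1231 = -1228$)
$C{\left(j \right)} = j^{2} - 3 j$
$K{\left(x,R \right)} = -20 + R^{2} x^{2}$ ($K{\left(x,R \right)} = R x x R - 20 = R x^{2} R - 20 = R^{2} x^{2} - 20 = -20 + R^{2} x^{2}$)
$\left(K{\left(C{\left(-2 \right)},-34 \right)} + q\right) - 4353 = \left(\left(-20 + \left(-34\right)^{2} \left(- 2 \left(-3 - 2\right)\right)^{2}\right) - 1228\right) - 4353 = \left(\left(-20 + 1156 \left(\left(-2\right) \left(-5\right)\right)^{2}\right) - 1228\right) - 4353 = \left(\left(-20 + 1156 \cdot 10^{2}\right) - 1228\right) - 4353 = \left(\left(-20 + 1156 \cdot 100\right) - 1228\right) - 4353 = \left(\left(-20 + 115600\right) - 1228\right) - 4353 = \left(115580 - 1228\right) - 4353 = 114352 - 4353 = 109999$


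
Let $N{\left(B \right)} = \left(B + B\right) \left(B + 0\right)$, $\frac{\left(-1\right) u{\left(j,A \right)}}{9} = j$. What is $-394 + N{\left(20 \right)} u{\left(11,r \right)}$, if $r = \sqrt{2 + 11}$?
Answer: $-79594$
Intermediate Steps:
$r = \sqrt{13} \approx 3.6056$
$u{\left(j,A \right)} = - 9 j$
$N{\left(B \right)} = 2 B^{2}$ ($N{\left(B \right)} = 2 B B = 2 B^{2}$)
$-394 + N{\left(20 \right)} u{\left(11,r \right)} = -394 + 2 \cdot 20^{2} \left(\left(-9\right) 11\right) = -394 + 2 \cdot 400 \left(-99\right) = -394 + 800 \left(-99\right) = -394 - 79200 = -79594$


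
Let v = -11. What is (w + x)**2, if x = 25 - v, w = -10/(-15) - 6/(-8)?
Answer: 201601/144 ≈ 1400.0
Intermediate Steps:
w = 17/12 (w = -10*(-1/15) - 6*(-1/8) = 2/3 + 3/4 = 17/12 ≈ 1.4167)
x = 36 (x = 25 - 1*(-11) = 25 + 11 = 36)
(w + x)**2 = (17/12 + 36)**2 = (449/12)**2 = 201601/144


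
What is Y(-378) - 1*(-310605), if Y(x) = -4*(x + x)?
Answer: 313629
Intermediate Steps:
Y(x) = -8*x
Y(-378) - 1*(-310605) = -8*(-378) - 1*(-310605) = 3024 + 310605 = 313629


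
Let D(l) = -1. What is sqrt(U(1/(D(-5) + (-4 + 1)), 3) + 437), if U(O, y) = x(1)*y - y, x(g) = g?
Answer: sqrt(437) ≈ 20.905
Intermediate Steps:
U(O, y) = 0 (U(O, y) = 1*y - y = y - y = 0)
sqrt(U(1/(D(-5) + (-4 + 1)), 3) + 437) = sqrt(0 + 437) = sqrt(437)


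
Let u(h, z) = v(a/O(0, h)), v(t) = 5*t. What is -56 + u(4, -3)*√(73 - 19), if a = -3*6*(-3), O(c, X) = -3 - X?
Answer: -56 - 810*√6/7 ≈ -339.44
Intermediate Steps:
a = 54 (a = -18*(-3) = 54)
u(h, z) = 270/(-3 - h) (u(h, z) = 5*(54/(-3 - h)) = 270/(-3 - h))
-56 + u(4, -3)*√(73 - 19) = -56 + (-270/(3 + 4))*√(73 - 19) = -56 + (-270/7)*√54 = -56 + (-270*⅐)*(3*√6) = -56 - 810*√6/7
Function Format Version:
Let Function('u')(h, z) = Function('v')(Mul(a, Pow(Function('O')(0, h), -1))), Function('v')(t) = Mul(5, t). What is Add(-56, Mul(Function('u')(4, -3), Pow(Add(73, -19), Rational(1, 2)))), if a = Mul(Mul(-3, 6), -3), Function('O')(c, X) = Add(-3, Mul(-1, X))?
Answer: Add(-56, Mul(Rational(-810, 7), Pow(6, Rational(1, 2)))) ≈ -339.44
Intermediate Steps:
a = 54 (a = Mul(-18, -3) = 54)
Function('u')(h, z) = Mul(270, Pow(Add(-3, Mul(-1, h)), -1)) (Function('u')(h, z) = Mul(5, Mul(54, Pow(Add(-3, Mul(-1, h)), -1))) = Mul(270, Pow(Add(-3, Mul(-1, h)), -1)))
Add(-56, Mul(Function('u')(4, -3), Pow(Add(73, -19), Rational(1, 2)))) = Add(-56, Mul(Mul(-270, Pow(Add(3, 4), -1)), Pow(Add(73, -19), Rational(1, 2)))) = Add(-56, Mul(Mul(-270, Pow(7, -1)), Pow(54, Rational(1, 2)))) = Add(-56, Mul(Mul(-270, Rational(1, 7)), Mul(3, Pow(6, Rational(1, 2))))) = Add(-56, Mul(Rational(-270, 7), Mul(3, Pow(6, Rational(1, 2))))) = Add(-56, Mul(Rational(-810, 7), Pow(6, Rational(1, 2))))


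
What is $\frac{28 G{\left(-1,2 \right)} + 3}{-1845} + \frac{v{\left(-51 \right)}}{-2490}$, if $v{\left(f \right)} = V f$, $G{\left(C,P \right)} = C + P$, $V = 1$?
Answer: $\frac{1127}{306270} \approx 0.0036798$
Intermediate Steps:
$v{\left(f \right)} = f$ ($v{\left(f \right)} = 1 f = f$)
$\frac{28 G{\left(-1,2 \right)} + 3}{-1845} + \frac{v{\left(-51 \right)}}{-2490} = \frac{28 \left(-1 + 2\right) + 3}{-1845} - \frac{51}{-2490} = \left(28 \cdot 1 + 3\right) \left(- \frac{1}{1845}\right) - - \frac{17}{830} = \left(28 + 3\right) \left(- \frac{1}{1845}\right) + \frac{17}{830} = 31 \left(- \frac{1}{1845}\right) + \frac{17}{830} = - \frac{31}{1845} + \frac{17}{830} = \frac{1127}{306270}$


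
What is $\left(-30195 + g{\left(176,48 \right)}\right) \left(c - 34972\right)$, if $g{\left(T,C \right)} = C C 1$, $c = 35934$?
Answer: $-26831142$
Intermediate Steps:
$g{\left(T,C \right)} = C^{2}$ ($g{\left(T,C \right)} = C^{2} \cdot 1 = C^{2}$)
$\left(-30195 + g{\left(176,48 \right)}\right) \left(c - 34972\right) = \left(-30195 + 48^{2}\right) \left(35934 - 34972\right) = \left(-30195 + 2304\right) 962 = \left(-27891\right) 962 = -26831142$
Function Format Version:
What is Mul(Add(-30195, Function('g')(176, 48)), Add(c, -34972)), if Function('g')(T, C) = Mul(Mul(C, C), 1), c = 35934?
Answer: -26831142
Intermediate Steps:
Function('g')(T, C) = Pow(C, 2) (Function('g')(T, C) = Mul(Pow(C, 2), 1) = Pow(C, 2))
Mul(Add(-30195, Function('g')(176, 48)), Add(c, -34972)) = Mul(Add(-30195, Pow(48, 2)), Add(35934, -34972)) = Mul(Add(-30195, 2304), 962) = Mul(-27891, 962) = -26831142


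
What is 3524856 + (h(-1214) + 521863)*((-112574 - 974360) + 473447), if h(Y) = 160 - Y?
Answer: -320995572563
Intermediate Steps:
3524856 + (h(-1214) + 521863)*((-112574 - 974360) + 473447) = 3524856 + ((160 - 1*(-1214)) + 521863)*((-112574 - 974360) + 473447) = 3524856 + ((160 + 1214) + 521863)*(-1086934 + 473447) = 3524856 + (1374 + 521863)*(-613487) = 3524856 + 523237*(-613487) = 3524856 - 320999097419 = -320995572563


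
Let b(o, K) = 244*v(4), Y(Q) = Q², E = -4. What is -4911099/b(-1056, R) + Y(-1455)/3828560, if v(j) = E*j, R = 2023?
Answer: 235133775663/186833728 ≈ 1258.5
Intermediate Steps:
v(j) = -4*j
b(o, K) = -3904 (b(o, K) = 244*(-4*4) = 244*(-16) = -3904)
-4911099/b(-1056, R) + Y(-1455)/3828560 = -4911099/(-3904) + (-1455)²/3828560 = -4911099*(-1/3904) + 2117025*(1/3828560) = 4911099/3904 + 423405/765712 = 235133775663/186833728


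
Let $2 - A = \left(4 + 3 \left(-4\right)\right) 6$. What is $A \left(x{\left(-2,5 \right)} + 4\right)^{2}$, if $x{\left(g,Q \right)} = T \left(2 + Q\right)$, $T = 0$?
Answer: $800$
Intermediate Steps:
$x{\left(g,Q \right)} = 0$ ($x{\left(g,Q \right)} = 0 \left(2 + Q\right) = 0$)
$A = 50$ ($A = 2 - \left(4 + 3 \left(-4\right)\right) 6 = 2 - \left(4 - 12\right) 6 = 2 - \left(-8\right) 6 = 2 - -48 = 2 + 48 = 50$)
$A \left(x{\left(-2,5 \right)} + 4\right)^{2} = 50 \left(0 + 4\right)^{2} = 50 \cdot 4^{2} = 50 \cdot 16 = 800$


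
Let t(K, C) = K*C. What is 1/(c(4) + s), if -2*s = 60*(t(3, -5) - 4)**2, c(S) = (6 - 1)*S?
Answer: -1/10810 ≈ -9.2507e-5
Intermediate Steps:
c(S) = 5*S
t(K, C) = C*K
s = -10830 (s = -30*(-5*3 - 4)**2 = -30*(-15 - 4)**2 = -30*(-19)**2 = -30*361 = -1/2*21660 = -10830)
1/(c(4) + s) = 1/(5*4 - 10830) = 1/(20 - 10830) = 1/(-10810) = -1/10810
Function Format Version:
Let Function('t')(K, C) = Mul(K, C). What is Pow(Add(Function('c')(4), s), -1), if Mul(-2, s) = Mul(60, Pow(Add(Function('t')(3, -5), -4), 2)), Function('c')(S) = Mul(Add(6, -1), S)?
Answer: Rational(-1, 10810) ≈ -9.2507e-5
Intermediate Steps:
Function('c')(S) = Mul(5, S)
Function('t')(K, C) = Mul(C, K)
s = -10830 (s = Mul(Rational(-1, 2), Mul(60, Pow(Add(Mul(-5, 3), -4), 2))) = Mul(Rational(-1, 2), Mul(60, Pow(Add(-15, -4), 2))) = Mul(Rational(-1, 2), Mul(60, Pow(-19, 2))) = Mul(Rational(-1, 2), Mul(60, 361)) = Mul(Rational(-1, 2), 21660) = -10830)
Pow(Add(Function('c')(4), s), -1) = Pow(Add(Mul(5, 4), -10830), -1) = Pow(Add(20, -10830), -1) = Pow(-10810, -1) = Rational(-1, 10810)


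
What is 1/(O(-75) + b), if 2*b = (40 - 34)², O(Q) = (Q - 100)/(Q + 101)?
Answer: 26/293 ≈ 0.088737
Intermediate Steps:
O(Q) = (-100 + Q)/(101 + Q)
b = 18 (b = (40 - 34)²/2 = (½)*6² = (½)*36 = 18)
1/(O(-75) + b) = 1/((-100 - 75)/(101 - 75) + 18) = 1/(-175/26 + 18) = 1/(293/26) = 26/293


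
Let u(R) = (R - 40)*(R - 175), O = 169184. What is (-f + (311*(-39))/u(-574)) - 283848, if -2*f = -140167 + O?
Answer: -61932738713/229943 ≈ -2.6934e+5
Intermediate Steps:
u(R) = (-175 + R)*(-40 + R) (u(R) = (-40 + R)*(-175 + R) = (-175 + R)*(-40 + R))
f = -29017/2 (f = -(-140167 + 169184)/2 = -½*29017 = -29017/2 ≈ -14509.)
(-f + (311*(-39))/u(-574)) - 283848 = (-1*(-29017/2) + (311*(-39))/(7000 + (-574)² - 215*(-574))) - 283848 = (29017/2 - 12129/(7000 + 329476 + 123410)) - 283848 = (29017/2 - 12129/459886) - 283848 = 3336121951/229943 - 283848 = -61932738713/229943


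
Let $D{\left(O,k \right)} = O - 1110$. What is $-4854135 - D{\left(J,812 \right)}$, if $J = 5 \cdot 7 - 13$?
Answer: $-4853047$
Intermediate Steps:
$J = 22$ ($J = 35 - 13 = 22$)
$D{\left(O,k \right)} = -1110 + O$
$-4854135 - D{\left(J,812 \right)} = -4854135 - \left(-1110 + 22\right) = -4854135 - -1088 = -4854135 + 1088 = -4853047$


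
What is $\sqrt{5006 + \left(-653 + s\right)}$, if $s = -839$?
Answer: $\sqrt{3514} \approx 59.279$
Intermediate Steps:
$\sqrt{5006 + \left(-653 + s\right)} = \sqrt{5006 - 1492} = \sqrt{3514}$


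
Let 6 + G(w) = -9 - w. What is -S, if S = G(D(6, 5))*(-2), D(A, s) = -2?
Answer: -26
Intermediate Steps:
G(w) = -15 - w (G(w) = -6 + (-9 - w) = -15 - w)
S = 26 (S = (-15 - 1*(-2))*(-2) = (-15 + 2)*(-2) = -13*(-2) = 26)
-S = -1*26 = -26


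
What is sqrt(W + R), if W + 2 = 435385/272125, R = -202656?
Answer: I*sqrt(24011383845421)/10885 ≈ 450.17*I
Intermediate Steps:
W = -21773/54425 (W = -2 + 435385/272125 = -2 + 435385*(1/272125) = -2 + 87077/54425 = -21773/54425 ≈ -0.40005)
sqrt(W + R) = sqrt(-21773/54425 - 202656) = sqrt(-11029574573/54425) = I*sqrt(24011383845421)/10885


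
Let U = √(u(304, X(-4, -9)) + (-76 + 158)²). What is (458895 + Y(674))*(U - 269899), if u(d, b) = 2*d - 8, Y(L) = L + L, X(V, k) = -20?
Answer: -124219125457 + 920486*√1831 ≈ -1.2418e+11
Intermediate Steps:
Y(L) = 2*L
u(d, b) = -8 + 2*d
U = 2*√1831 (U = √((-8 + 2*304) + (-76 + 158)²) = √((-8 + 608) + 82²) = √(600 + 6724) = √7324 = 2*√1831 ≈ 85.580)
(458895 + Y(674))*(U - 269899) = (458895 + 2*674)*(2*√1831 - 269899) = (458895 + 1348)*(-269899 + 2*√1831) = 460243*(-269899 + 2*√1831) = -124219125457 + 920486*√1831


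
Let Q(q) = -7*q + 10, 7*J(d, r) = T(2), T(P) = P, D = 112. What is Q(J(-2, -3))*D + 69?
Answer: 965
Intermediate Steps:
J(d, r) = 2/7 (J(d, r) = (1/7)*2 = 2/7)
Q(q) = 10 - 7*q
Q(J(-2, -3))*D + 69 = (10 - 7*2/7)*112 + 69 = (10 - 2)*112 + 69 = 8*112 + 69 = 896 + 69 = 965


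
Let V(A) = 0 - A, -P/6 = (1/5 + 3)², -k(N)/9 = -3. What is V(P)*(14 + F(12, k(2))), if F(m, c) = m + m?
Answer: 58368/25 ≈ 2334.7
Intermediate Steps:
k(N) = 27 (k(N) = -9*(-3) = 27)
P = -1536/25 (P = -6*(1/5 + 3)² = -6*(⅕ + 3)² = -6*(16/5)² = -6*256/25 = -1536/25 ≈ -61.440)
V(A) = -A
F(m, c) = 2*m
V(P)*(14 + F(12, k(2))) = (-1*(-1536/25))*(14 + 2*12) = 1536*(14 + 24)/25 = (1536/25)*38 = 58368/25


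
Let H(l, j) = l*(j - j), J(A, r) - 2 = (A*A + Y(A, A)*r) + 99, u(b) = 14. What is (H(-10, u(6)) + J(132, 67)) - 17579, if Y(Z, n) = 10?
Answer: 616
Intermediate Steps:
J(A, r) = 101 + A² + 10*r (J(A, r) = 2 + ((A*A + 10*r) + 99) = 2 + ((A² + 10*r) + 99) = 2 + (99 + A² + 10*r) = 101 + A² + 10*r)
H(l, j) = 0 (H(l, j) = l*0 = 0)
(H(-10, u(6)) + J(132, 67)) - 17579 = (0 + (101 + 132² + 10*67)) - 17579 = (0 + (101 + 17424 + 670)) - 17579 = (0 + 18195) - 17579 = 18195 - 17579 = 616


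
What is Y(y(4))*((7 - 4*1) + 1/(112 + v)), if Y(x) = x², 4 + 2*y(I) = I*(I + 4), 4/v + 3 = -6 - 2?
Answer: 181055/307 ≈ 589.76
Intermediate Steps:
v = -4/11 (v = 4/(-3 + (-6 - 2)) = 4/(-3 - 8) = 4/(-11) = 4*(-1/11) = -4/11 ≈ -0.36364)
y(I) = -2 + I*(4 + I)/2 (y(I) = -2 + (I*(I + 4))/2 = -2 + (I*(4 + I))/2 = -2 + I*(4 + I)/2)
Y(y(4))*((7 - 4*1) + 1/(112 + v)) = (-2 + (½)*4² + 2*4)²*((7 - 4*1) + 1/(112 - 4/11)) = (-2 + (½)*16 + 8)²*((7 - 4) + 1/(1228/11)) = (-2 + 8 + 8)²*(3 + 11/1228) = 14²*(3695/1228) = 196*(3695/1228) = 181055/307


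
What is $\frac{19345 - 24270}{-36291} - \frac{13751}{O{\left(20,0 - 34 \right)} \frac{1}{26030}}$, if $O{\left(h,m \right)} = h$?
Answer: $- \frac{1298994709373}{72582} \approx -1.7897 \cdot 10^{7}$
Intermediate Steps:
$\frac{19345 - 24270}{-36291} - \frac{13751}{O{\left(20,0 - 34 \right)} \frac{1}{26030}} = \frac{19345 - 24270}{-36291} - \frac{13751}{20 \cdot \frac{1}{26030}} = \left(-4925\right) \left(- \frac{1}{36291}\right) - \frac{13751}{20 \cdot \frac{1}{26030}} = \frac{4925}{36291} - \frac{13751}{\frac{2}{2603}} = \frac{4925}{36291} - \frac{35793853}{2} = - \frac{1298994709373}{72582}$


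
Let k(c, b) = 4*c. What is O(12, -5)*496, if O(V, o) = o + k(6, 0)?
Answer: 9424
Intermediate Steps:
O(V, o) = 24 + o (O(V, o) = o + 4*6 = o + 24 = 24 + o)
O(12, -5)*496 = (24 - 5)*496 = 19*496 = 9424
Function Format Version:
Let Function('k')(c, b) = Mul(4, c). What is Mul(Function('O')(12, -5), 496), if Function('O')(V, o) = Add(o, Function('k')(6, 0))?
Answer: 9424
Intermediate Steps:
Function('O')(V, o) = Add(24, o) (Function('O')(V, o) = Add(o, Mul(4, 6)) = Add(o, 24) = Add(24, o))
Mul(Function('O')(12, -5), 496) = Mul(Add(24, -5), 496) = Mul(19, 496) = 9424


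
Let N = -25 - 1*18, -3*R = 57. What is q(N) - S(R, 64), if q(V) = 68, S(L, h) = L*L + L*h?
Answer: 923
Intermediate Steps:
R = -19 (R = -⅓*57 = -19)
S(L, h) = L² + L*h
N = -43 (N = -25 - 18 = -43)
q(N) - S(R, 64) = 68 - (-19)*(-19 + 64) = 68 - (-19)*45 = 68 - 1*(-855) = 68 + 855 = 923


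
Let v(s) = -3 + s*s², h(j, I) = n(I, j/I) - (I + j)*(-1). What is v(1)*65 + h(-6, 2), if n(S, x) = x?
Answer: -137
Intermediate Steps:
h(j, I) = I + j + j/I (h(j, I) = j/I - (I + j)*(-1) = j/I - (-I - j) = j/I + (I + j) = I + j + j/I)
v(s) = -3 + s³
v(1)*65 + h(-6, 2) = (-3 + 1³)*65 + (2 - 6 - 6/2) = (-3 + 1)*65 + (2 - 6 - 6*½) = -2*65 + (2 - 6 - 3) = -130 - 7 = -137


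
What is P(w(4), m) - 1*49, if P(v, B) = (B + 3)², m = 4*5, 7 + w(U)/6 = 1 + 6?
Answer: 480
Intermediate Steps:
w(U) = 0 (w(U) = -42 + 6*(1 + 6) = -42 + 6*7 = -42 + 42 = 0)
m = 20
P(v, B) = (3 + B)²
P(w(4), m) - 1*49 = (3 + 20)² - 1*49 = 23² - 49 = 529 - 49 = 480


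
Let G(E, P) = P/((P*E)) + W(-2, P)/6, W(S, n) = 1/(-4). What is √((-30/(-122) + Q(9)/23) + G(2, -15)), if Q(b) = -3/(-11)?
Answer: √24560230530/185196 ≈ 0.84622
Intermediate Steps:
W(S, n) = -¼
Q(b) = 3/11 (Q(b) = -3*(-1/11) = 3/11)
G(E, P) = -1/24 + 1/E (G(E, P) = P/((P*E)) - ¼/6 = P/((E*P)) - ¼*⅙ = P*(1/(E*P)) - 1/24 = 1/E - 1/24 = -1/24 + 1/E)
√((-30/(-122) + Q(9)/23) + G(2, -15)) = √((-30/(-122) + (3/11)/23) + (1/24)*(24 - 1*2)/2) = √((-30*(-1/122) + (3/11)*(1/23)) + (1/24)*(½)*(24 - 2)) = √((15/61 + 3/253) + (1/24)*(½)*22) = √(3978/15433 + 11/24) = √(265235/370392) = √24560230530/185196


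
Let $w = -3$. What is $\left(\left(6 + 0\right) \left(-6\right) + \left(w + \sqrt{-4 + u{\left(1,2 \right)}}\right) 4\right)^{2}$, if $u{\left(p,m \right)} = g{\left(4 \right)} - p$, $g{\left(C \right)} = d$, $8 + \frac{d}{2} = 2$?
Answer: $2032 - 384 i \sqrt{17} \approx 2032.0 - 1583.3 i$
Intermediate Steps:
$d = -12$ ($d = -16 + 2 \cdot 2 = -16 + 4 = -12$)
$g{\left(C \right)} = -12$
$u{\left(p,m \right)} = -12 - p$
$\left(\left(6 + 0\right) \left(-6\right) + \left(w + \sqrt{-4 + u{\left(1,2 \right)}}\right) 4\right)^{2} = \left(\left(6 + 0\right) \left(-6\right) + \left(-3 + \sqrt{-4 - 13}\right) 4\right)^{2} = \left(6 \left(-6\right) + \left(-3 + \sqrt{-4 - 13}\right) 4\right)^{2} = \left(-36 + \left(-3 + \sqrt{-4 - 13}\right) 4\right)^{2} = \left(-36 + \left(-3 + \sqrt{-17}\right) 4\right)^{2} = \left(-36 + \left(-3 + i \sqrt{17}\right) 4\right)^{2} = \left(-36 - \left(12 - 4 i \sqrt{17}\right)\right)^{2} = \left(-48 + 4 i \sqrt{17}\right)^{2}$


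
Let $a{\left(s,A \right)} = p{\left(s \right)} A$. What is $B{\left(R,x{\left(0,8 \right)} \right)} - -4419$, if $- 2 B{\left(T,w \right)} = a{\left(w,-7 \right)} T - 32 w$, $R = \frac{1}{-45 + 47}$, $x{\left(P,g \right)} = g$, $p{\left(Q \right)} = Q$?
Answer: $4561$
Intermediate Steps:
$a{\left(s,A \right)} = A s$ ($a{\left(s,A \right)} = s A = A s$)
$R = \frac{1}{2} \approx 0.5$
$B{\left(T,w \right)} = 16 w + \frac{7 T w}{2}$ ($B{\left(T,w \right)} = - \frac{- 7 w T - 32 w}{2} = - \frac{- 7 T w - 32 w}{2} = - \frac{- 32 w - 7 T w}{2} = 16 w + \frac{7 T w}{2}$)
$B{\left(R,x{\left(0,8 \right)} \right)} - -4419 = \frac{1}{2} \cdot 8 \left(32 + 7 \cdot \frac{1}{2}\right) - -4419 = \frac{1}{2} \cdot 8 \left(32 + \frac{7}{2}\right) + 4419 = \frac{1}{2} \cdot 8 \cdot \frac{71}{2} + 4419 = 142 + 4419 = 4561$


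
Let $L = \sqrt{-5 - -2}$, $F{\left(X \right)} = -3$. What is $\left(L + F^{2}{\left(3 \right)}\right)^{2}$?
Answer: $\left(9 + i \sqrt{3}\right)^{2} \approx 78.0 + 31.177 i$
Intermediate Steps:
$L = i \sqrt{3}$ ($L = \sqrt{-5 + \left(-1 + 3\right)} = \sqrt{-5 + 2} = \sqrt{-3} = i \sqrt{3} \approx 1.732 i$)
$\left(L + F^{2}{\left(3 \right)}\right)^{2} = \left(i \sqrt{3} + \left(-3\right)^{2}\right)^{2} = \left(i \sqrt{3} + 9\right)^{2} = \left(9 + i \sqrt{3}\right)^{2}$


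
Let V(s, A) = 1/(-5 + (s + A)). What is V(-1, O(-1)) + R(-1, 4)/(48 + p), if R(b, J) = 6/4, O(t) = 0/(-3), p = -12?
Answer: -⅛ ≈ -0.12500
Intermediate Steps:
O(t) = 0 (O(t) = 0*(-⅓) = 0)
R(b, J) = 3/2 (R(b, J) = 6*(¼) = 3/2)
V(s, A) = 1/(-5 + A + s) (V(s, A) = 1/(-5 + (A + s)) = 1/(-5 + A + s))
V(-1, O(-1)) + R(-1, 4)/(48 + p) = 1/(-5 + 0 - 1) + (3/2)/(48 - 12) = 1/(-6) + (3/2)/36 = -⅙ + (1/36)*(3/2) = -⅙ + 1/24 = -⅛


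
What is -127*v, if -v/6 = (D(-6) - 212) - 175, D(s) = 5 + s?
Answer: -295656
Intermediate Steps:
v = 2328 (v = -6*(((5 - 6) - 212) - 175) = -6*((-1 - 212) - 175) = -6*(-213 - 175) = -6*(-388) = 2328)
-127*v = -127*2328 = -295656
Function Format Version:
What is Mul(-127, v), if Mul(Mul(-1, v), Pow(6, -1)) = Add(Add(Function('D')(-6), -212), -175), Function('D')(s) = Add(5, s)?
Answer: -295656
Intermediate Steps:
v = 2328 (v = Mul(-6, Add(Add(Add(5, -6), -212), -175)) = Mul(-6, Add(Add(-1, -212), -175)) = Mul(-6, Add(-213, -175)) = Mul(-6, -388) = 2328)
Mul(-127, v) = Mul(-127, 2328) = -295656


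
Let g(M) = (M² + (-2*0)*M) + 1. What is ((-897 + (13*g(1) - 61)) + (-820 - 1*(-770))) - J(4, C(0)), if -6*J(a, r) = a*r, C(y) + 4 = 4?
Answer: -982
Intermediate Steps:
C(y) = 0 (C(y) = -4 + 4 = 0)
g(M) = 1 + M² (g(M) = (M² + 0*M) + 1 = (M² + 0) + 1 = M² + 1 = 1 + M²)
J(a, r) = -a*r/6
((-897 + (13*g(1) - 61)) + (-820 - 1*(-770))) - J(4, C(0)) = ((-897 + (13*(1 + 1²) - 61)) + (-820 - 1*(-770))) - (-1)*4*0/6 = ((-897 + (13*(1 + 1) - 61)) + (-820 + 770)) - 1*0 = ((-897 + (13*2 - 61)) - 50) + 0 = ((-897 + (26 - 61)) - 50) + 0 = ((-897 - 35) - 50) + 0 = (-932 - 50) + 0 = -982 + 0 = -982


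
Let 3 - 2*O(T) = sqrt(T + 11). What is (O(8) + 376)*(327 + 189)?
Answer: 194790 - 258*sqrt(19) ≈ 1.9367e+5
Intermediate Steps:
O(T) = 3/2 - sqrt(11 + T)/2 (O(T) = 3/2 - sqrt(T + 11)/2 = 3/2 - sqrt(11 + T)/2)
(O(8) + 376)*(327 + 189) = ((3/2 - sqrt(11 + 8)/2) + 376)*(327 + 189) = ((3/2 - sqrt(19)/2) + 376)*516 = (755/2 - sqrt(19)/2)*516 = 194790 - 258*sqrt(19)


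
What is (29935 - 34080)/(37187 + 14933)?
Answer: -829/10424 ≈ -0.079528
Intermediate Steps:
(29935 - 34080)/(37187 + 14933) = -4145/52120 = -4145*1/52120 = -829/10424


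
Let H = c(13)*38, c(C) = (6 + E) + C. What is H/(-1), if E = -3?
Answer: -608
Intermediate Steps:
c(C) = 3 + C (c(C) = (6 - 3) + C = 3 + C)
H = 608 (H = (3 + 13)*38 = 16*38 = 608)
H/(-1) = 608/(-1) = 608*(-1) = -608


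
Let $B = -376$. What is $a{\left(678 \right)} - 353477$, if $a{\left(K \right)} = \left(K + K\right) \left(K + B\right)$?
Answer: $56035$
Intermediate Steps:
$a{\left(K \right)} = 2 K \left(-376 + K\right)$ ($a{\left(K \right)} = \left(K + K\right) \left(K - 376\right) = 2 K \left(-376 + K\right)$)
$a{\left(678 \right)} - 353477 = 2 \cdot 678 \left(-376 + 678\right) - 353477 = 2 \cdot 678 \cdot 302 - 353477 = 409512 - 353477 = 56035$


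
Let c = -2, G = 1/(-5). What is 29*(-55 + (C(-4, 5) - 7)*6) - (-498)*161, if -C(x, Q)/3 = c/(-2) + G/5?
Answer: 1921597/25 ≈ 76864.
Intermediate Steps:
G = -⅕ ≈ -0.20000
C(x, Q) = -72/25 (C(x, Q) = -3*(-2/(-2) - ⅕/5) = -3*(-2*(-½) - ⅕*⅕) = -3*(1 - 1/25) = -3*24/25 = -72/25)
29*(-55 + (C(-4, 5) - 7)*6) - (-498)*161 = 29*(-55 + (-72/25 - 7)*6) - (-498)*161 = 29*(-55 - 247/25*6) - 498*(-161) = 29*(-55 - 1482/25) + 80178 = 29*(-2857/25) + 80178 = -82853/25 + 80178 = 1921597/25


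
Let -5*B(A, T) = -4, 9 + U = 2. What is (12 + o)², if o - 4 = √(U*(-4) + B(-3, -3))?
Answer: 1424/5 + 384*√5/5 ≈ 456.53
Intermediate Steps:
U = -7 (U = -9 + 2 = -7)
B(A, T) = ⅘ (B(A, T) = -⅕*(-4) = ⅘)
o = 4 + 12*√5/5 (o = 4 + √(-7*(-4) + ⅘) = 4 + √(28 + ⅘) = 4 + √(144/5) = 4 + 12*√5/5 ≈ 9.3666)
(12 + o)² = (12 + (4 + 12*√5/5))² = (16 + 12*√5/5)²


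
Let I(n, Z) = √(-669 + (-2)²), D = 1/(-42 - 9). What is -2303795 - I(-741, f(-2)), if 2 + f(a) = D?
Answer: -2303795 - I*√665 ≈ -2.3038e+6 - 25.788*I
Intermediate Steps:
D = -1/51 (D = 1/(-51) = -1/51 ≈ -0.019608)
f(a) = -103/51 (f(a) = -2 - 1/51 = -103/51)
I(n, Z) = I*√665 (I(n, Z) = √(-669 + 4) = √(-665) = I*√665)
-2303795 - I(-741, f(-2)) = -2303795 - I*√665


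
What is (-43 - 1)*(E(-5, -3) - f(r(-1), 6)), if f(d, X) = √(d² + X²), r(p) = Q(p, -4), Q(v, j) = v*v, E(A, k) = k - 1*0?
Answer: 132 + 44*√37 ≈ 399.64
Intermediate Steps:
E(A, k) = k (E(A, k) = k + 0 = k)
Q(v, j) = v²
r(p) = p²
f(d, X) = √(X² + d²)
(-43 - 1)*(E(-5, -3) - f(r(-1), 6)) = (-43 - 1)*(-3 - √(6² + ((-1)²)²)) = -44*(-3 - √(36 + 1²)) = -44*(-3 - √(36 + 1)) = -44*(-3 - √37) = 132 + 44*√37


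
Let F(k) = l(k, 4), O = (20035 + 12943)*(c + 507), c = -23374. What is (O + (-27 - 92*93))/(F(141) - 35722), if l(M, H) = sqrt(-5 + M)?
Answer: 13469274967249/638030574 + 754116509*sqrt(34)/638030574 ≈ 21118.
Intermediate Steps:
O = -754107926 (O = (20035 + 12943)*(-23374 + 507) = 32978*(-22867) = -754107926)
F(k) = sqrt(-5 + k)
(O + (-27 - 92*93))/(F(141) - 35722) = (-754107926 + (-27 - 92*93))/(sqrt(-5 + 141) - 35722) = (-754107926 + (-27 - 8556))/(sqrt(136) - 35722) = (-754107926 - 8583)/(2*sqrt(34) - 35722) = -754116509/(-35722 + 2*sqrt(34))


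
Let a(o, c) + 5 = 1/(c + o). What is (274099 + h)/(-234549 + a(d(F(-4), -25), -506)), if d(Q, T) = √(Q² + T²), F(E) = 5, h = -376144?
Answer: 244507201323030/562008354976409 - 20409*√26/562008354976409 ≈ 0.43506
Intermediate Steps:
a(o, c) = -5 + 1/(c + o)
(274099 + h)/(-234549 + a(d(F(-4), -25), -506)) = (274099 - 376144)/(-234549 + (1 - 5*(-506) - 5*√(5² + (-25)²))/(-506 + √(5² + (-25)²))) = -102045/(-234549 + (1 + 2530 - 5*√(25 + 625))/(-506 + √(25 + 625))) = -102045/(-234549 + (1 + 2530 - 25*√26)/(-506 + √650)) = -102045/(-234549 + (1 + 2530 - 25*√26)/(-506 + 5*√26)) = -102045/(-234549 + (2531 - 25*√26)/(-506 + 5*√26))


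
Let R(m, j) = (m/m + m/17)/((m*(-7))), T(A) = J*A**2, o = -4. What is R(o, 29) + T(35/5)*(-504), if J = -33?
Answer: 387924781/476 ≈ 8.1497e+5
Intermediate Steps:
T(A) = -33*A**2
R(m, j) = -(1 + m/17)/(7*m) (R(m, j) = (1 + m*(1/17))/((-7*m)) = (1 + m/17)*(-1/(7*m)) = -(1 + m/17)/(7*m))
R(o, 29) + T(35/5)*(-504) = (1/119)*(-17 - 1*(-4))/(-4) - 33*(35/5)**2*(-504) = (1/119)*(-1/4)*(-17 + 4) - 33*(35*(1/5))**2*(-504) = (1/119)*(-1/4)*(-13) - 33*7**2*(-504) = 13/476 - 33*49*(-504) = 13/476 - 1617*(-504) = 13/476 + 814968 = 387924781/476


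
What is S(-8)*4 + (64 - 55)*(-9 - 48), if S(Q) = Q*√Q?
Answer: -513 - 64*I*√2 ≈ -513.0 - 90.51*I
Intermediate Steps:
S(Q) = Q^(3/2)
S(-8)*4 + (64 - 55)*(-9 - 48) = (-8)^(3/2)*4 + (64 - 55)*(-9 - 48) = -16*I*√2*4 + 9*(-57) = -64*I*√2 - 513 = -513 - 64*I*√2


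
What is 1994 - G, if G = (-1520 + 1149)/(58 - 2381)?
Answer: 4631691/2323 ≈ 1993.8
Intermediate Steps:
G = 371/2323 (G = -371/(-2323) = -371*(-1/2323) = 371/2323 ≈ 0.15971)
1994 - G = 1994 - 1*371/2323 = 1994 - 371/2323 = 4631691/2323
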